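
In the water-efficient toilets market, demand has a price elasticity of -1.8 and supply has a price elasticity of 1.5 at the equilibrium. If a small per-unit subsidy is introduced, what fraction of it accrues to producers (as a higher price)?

Producer share = 6/11

For a small subsidy around the equilibrium, the benefit split depends on the relative slopes, which at a point are proportional to the elasticities.
Buyer share = εs/(εs + |εd|) = 1.5/(1.5 + 1.8) = 5/11; seller share = |εd|/(εs + |εd|) = 6/11.
So producers capture 6/11 of the subsidy.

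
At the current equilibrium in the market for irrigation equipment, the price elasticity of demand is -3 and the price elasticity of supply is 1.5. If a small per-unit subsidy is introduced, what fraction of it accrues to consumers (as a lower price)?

For a small subsidy around the equilibrium, the benefit split depends on the relative slopes, which at a point are proportional to the elasticities.
Buyer share = εs/(εs + |εd|) = 1.5/(1.5 + 3) = 1/3; seller share = |εd|/(εs + |εd|) = 2/3.

Consumer share = 1/3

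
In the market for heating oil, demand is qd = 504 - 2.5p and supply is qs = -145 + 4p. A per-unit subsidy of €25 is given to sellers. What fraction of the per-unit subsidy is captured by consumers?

Consumer share = 8/13

Pre-subsidy: 504 - 2.5p = -145 + 4p gives p* = 1298/13, q* = 3307/13.
With the subsidy, sellers receive ps = pb + 25 for each unit, where pb is the price buyers pay.
Supply in terms of pb becomes qs = -145 + 4(pb + 25) = -45 + 4pb. Setting this equal to demand: 504 - 2.5pb = -45 + 4pb, so pb = 1098/13.
Sellers receive ps = 1098/13 + 25 = 1423/13; q' = 504 − 2.5·(1098/13) = 3807/13.
Buyers' price falls by p* − pb = 1298/13 − 1098/13 = 200/13; sellers' price rises by ps − p* = 1423/13 − 1298/13 = 125/13.
So consumers capture (200/13)/25 = 8/13 of each unit of subsidy.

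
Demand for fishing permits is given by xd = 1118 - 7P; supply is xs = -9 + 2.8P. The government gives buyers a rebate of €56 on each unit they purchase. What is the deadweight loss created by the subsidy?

Pre-subsidy: 1118 - 7P = -9 + 2.8P gives P* = 115, x* = 313.
With the rebate, buyers effectively pay Pb = Ps − 56, where Ps is the price sellers receive.
Demand in terms of Ps becomes xd = 1118 − 7(Ps − 56) = 1510 - 7Ps. Setting this equal to supply: 1510 - 7Ps = -9 + 2.8Ps, so Ps = 155.
Buyers pay Pb = 155 − 56 = 99; x' = -9 + 2.8·155 = 425.
The subsidy expands output by 425 − 313 = 112 past the efficient level; on those units the gap between marginal cost and willingness to pay runs from 0 up to 56.
DWL = ½ × 56 × 112 = 3136.

Deadweight loss = €3136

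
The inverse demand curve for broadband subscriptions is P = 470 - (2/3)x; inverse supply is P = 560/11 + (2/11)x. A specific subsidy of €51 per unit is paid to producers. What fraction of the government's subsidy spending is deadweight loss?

DWL / government spending = 561/10342

Pre-subsidy: 470 - (2/3)x = 560/11 + (2/11)x gives x* = 6915/14 and P* = 985/7.
With the subsidy, sellers receive Ps = Pb + 51 for each unit, where Pb is the price buyers pay.
On the curves, Pb = 470 - (2/3)x and Ps = 560/11 + (2/11)x; the wedge Ps − Pb = 51 gives 560/11 + (2/11)x − (470 - (2/3)x) = 51, so x' = 15513/28.
Then Pb = 470 − (2/3)·(15513/28) = 1409/14 and Ps = 560/11 + (2/11)·(15513/28) = 2123/14.
ΔCS = ½(6915/14 + 15513/28)(985/7 − 1409/14) = 16461423/784; ΔPS = ½(6915/14 + 15513/28)(2123/14 − 985/7) = 4489479/784.
Government spending = 51 × 15513/28 = 791163/28.
DWL = ½ × 51 × (15513/28 − 6915/14) = 85833/56; fraction = (85833/56) / (791163/28) = 561/10342.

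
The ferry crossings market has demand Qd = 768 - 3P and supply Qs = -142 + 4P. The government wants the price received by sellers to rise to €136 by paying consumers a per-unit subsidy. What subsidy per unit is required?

Required subsidy s = €14 per unit

At a seller price of 136, quantity supplied is -142 + 4·136 = 402.
Buyers absorb 402 only when they pay Pb with 768 − 3·Pb = 402, i.e. Pb = 122.
s = Ps − Pb = 136 − 122 = 14.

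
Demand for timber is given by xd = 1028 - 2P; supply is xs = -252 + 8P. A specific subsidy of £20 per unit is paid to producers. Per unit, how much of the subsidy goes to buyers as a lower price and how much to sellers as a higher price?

Pre-subsidy: 1028 - 2P = -252 + 8P gives P* = 128, x* = 772.
With the subsidy, sellers receive Ps = Pb + 20 for each unit, where Pb is the price buyers pay.
Supply in terms of Pb becomes xs = -252 + 8(Pb + 20) = -92 + 8Pb. Setting this equal to demand: 1028 - 2Pb = -92 + 8Pb, so Pb = 112.
Sellers receive Ps = 112 + 20 = 132; x' = 1028 − 2·112 = 804.
Buyers' price falls by P* − Pb = 128 − 112 = 16; sellers' price rises by Ps − P* = 132 − 128 = 4.

Buyers gain £16 per unit; sellers gain £4 per unit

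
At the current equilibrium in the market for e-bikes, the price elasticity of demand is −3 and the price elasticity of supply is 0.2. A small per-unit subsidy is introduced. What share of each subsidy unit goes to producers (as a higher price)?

Producer share = 0.9375

For a small subsidy around the equilibrium, the benefit split depends on the relative slopes, which at a point are proportional to the elasticities.
Buyer share = εs/(εs + |εd|) = 0.2/(0.2 + 3) = 0.0625; seller share = |εd|/(εs + |εd|) = 0.9375.
So producers capture 0.9375 of the subsidy.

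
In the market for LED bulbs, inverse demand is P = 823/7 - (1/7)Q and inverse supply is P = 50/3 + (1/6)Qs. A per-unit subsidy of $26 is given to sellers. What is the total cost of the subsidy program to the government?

Government cost = $10660

Pre-subsidy: 823/7 - (1/7)Q = 50/3 + (1/6)Q gives Q* = 326 and P* = 71.
With the subsidy, sellers receive Ps = Pb + 26 for each unit, where Pb is the price buyers pay.
On the curves, Pb = 823/7 - (1/7)Q and Ps = 50/3 + (1/6)Q; the wedge Ps − Pb = 26 gives 50/3 + (1/6)Q − (823/7 - (1/7)Q) = 26, so Q' = 410.
Then Pb = 823/7 − (1/7)·410 = 59 and Ps = 50/3 + (1/6)·410 = 85.
Government outlay = subsidy × quantity = 26 × 410 = 10660.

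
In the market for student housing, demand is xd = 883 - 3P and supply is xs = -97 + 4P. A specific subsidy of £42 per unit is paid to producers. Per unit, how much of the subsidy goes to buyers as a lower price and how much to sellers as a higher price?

Pre-subsidy: 883 - 3P = -97 + 4P gives P* = 140, x* = 463.
With the subsidy, sellers receive Ps = Pb + 42 for each unit, where Pb is the price buyers pay.
Supply in terms of Pb becomes xs = -97 + 4(Pb + 42) = 71 + 4Pb. Setting this equal to demand: 883 - 3Pb = 71 + 4Pb, so Pb = 116.
Sellers receive Ps = 116 + 42 = 158; x' = 883 − 3·116 = 535.
Buyers' price falls by P* − Pb = 140 − 116 = 24; sellers' price rises by Ps − P* = 158 − 140 = 18.

Buyers gain £24 per unit; sellers gain £18 per unit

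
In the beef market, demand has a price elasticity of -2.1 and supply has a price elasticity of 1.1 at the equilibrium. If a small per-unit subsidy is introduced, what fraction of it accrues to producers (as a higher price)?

For a small subsidy around the equilibrium, the benefit split depends on the relative slopes, which at a point are proportional to the elasticities.
Buyer share = εs/(εs + |εd|) = 1.1/(1.1 + 2.1) = 0.34375; seller share = |εd|/(εs + |εd|) = 0.65625.
So producers capture 0.65625 of the subsidy.

Producer share = 0.65625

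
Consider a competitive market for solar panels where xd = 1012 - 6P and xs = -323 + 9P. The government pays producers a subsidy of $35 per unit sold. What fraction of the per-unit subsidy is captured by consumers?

Pre-subsidy: 1012 - 6P = -323 + 9P gives P* = 89, x* = 478.
With the subsidy, sellers receive Ps = Pb + 35 for each unit, where Pb is the price buyers pay.
Supply in terms of Pb becomes xs = -323 + 9(Pb + 35) = -8 + 9Pb. Setting this equal to demand: 1012 - 6Pb = -8 + 9Pb, so Pb = 68.
Sellers receive Ps = 68 + 35 = 103; x' = 1012 − 6·68 = 604.
Buyers' price falls by P* − Pb = 89 − 68 = 21; sellers' price rises by Ps − P* = 103 − 89 = 14.
So consumers capture 21/35 = 0.6 of each unit of subsidy.

Consumer share = 0.6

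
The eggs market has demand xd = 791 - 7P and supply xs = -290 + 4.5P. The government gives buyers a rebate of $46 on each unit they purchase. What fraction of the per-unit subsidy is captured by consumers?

Consumer share = 9/23

Pre-subsidy: 791 - 7P = -290 + 4.5P gives P* = 94, x* = 133.
With the rebate, buyers effectively pay Pb = Ps − 46, where Ps is the price sellers receive.
Demand in terms of Ps becomes xd = 791 − 7(Ps − 46) = 1113 - 7Ps. Setting this equal to supply: 1113 - 7Ps = -290 + 4.5Ps, so Ps = 122.
Buyers pay Pb = 122 − 46 = 76; x' = -290 + 4.5·122 = 259.
Buyers' price falls by P* − Pb = 94 − 76 = 18; sellers' price rises by Ps − P* = 122 − 94 = 28.
So consumers capture 18/46 = 9/23 of each unit of subsidy.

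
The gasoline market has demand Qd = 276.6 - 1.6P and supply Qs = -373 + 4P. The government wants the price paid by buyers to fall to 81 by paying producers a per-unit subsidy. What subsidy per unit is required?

At a buyer price of 81, quantity demanded is 276.6 − 1.6·81 = 147.
Sellers supply 147 only when they receive Ps with -373 + 4·Ps = 147, i.e. Ps = 130.
s = Ps − Pb = 130 − 81 = 49.

Required subsidy s = 49 per unit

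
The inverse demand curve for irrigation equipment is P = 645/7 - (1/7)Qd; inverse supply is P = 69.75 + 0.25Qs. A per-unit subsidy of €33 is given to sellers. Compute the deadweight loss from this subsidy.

Deadweight loss = €1386

Pre-subsidy: 645/7 - (1/7)Q = 69.75 + 0.25Q gives Q* = 57 and P* = 84.
With the subsidy, sellers receive Ps = Pb + 33 for each unit, where Pb is the price buyers pay.
On the curves, Pb = 645/7 - (1/7)Q and Ps = 69.75 + 0.25Q; the wedge Ps − Pb = 33 gives 69.75 + 0.25Q − (645/7 - (1/7)Q) = 33, so Q' = 141.
Then Pb = 645/7 − (1/7)·141 = 72 and Ps = 69.75 + 0.25·141 = 105.
The subsidy expands output by 141 − 57 = 84 past the efficient level; on those units the gap between marginal cost and willingness to pay runs from 0 up to 33.
DWL = ½ × 33 × 84 = 1386.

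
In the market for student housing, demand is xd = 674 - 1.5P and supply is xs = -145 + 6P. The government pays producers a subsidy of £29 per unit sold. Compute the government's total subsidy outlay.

Government cost = £15805

Pre-subsidy: 674 - 1.5P = -145 + 6P gives P* = 109.2, x* = 510.2.
With the subsidy, sellers receive Ps = Pb + 29 for each unit, where Pb is the price buyers pay.
Supply in terms of Pb becomes xs = -145 + 6(Pb + 29) = 29 + 6Pb. Setting this equal to demand: 674 - 1.5Pb = 29 + 6Pb, so Pb = 86.
Sellers receive Ps = 86 + 29 = 115; x' = 674 − 1.5·86 = 545.
Government outlay = subsidy × quantity = 29 × 545 = 15805.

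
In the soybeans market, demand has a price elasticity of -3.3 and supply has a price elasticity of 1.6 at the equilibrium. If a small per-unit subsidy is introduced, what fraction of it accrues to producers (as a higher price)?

For a small subsidy around the equilibrium, the benefit split depends on the relative slopes, which at a point are proportional to the elasticities.
Buyer share = εs/(εs + |εd|) = 1.6/(1.6 + 3.3) = 16/49; seller share = |εd|/(εs + |εd|) = 33/49.
So producers capture 33/49 of the subsidy.

Producer share = 33/49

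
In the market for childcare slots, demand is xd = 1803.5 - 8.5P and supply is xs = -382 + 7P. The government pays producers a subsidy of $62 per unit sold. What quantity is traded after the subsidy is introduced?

Pre-subsidy: 1803.5 - 8.5P = -382 + 7P gives P* = 141, x* = 605.
With the subsidy, sellers receive Ps = Pb + 62 for each unit, where Pb is the price buyers pay.
Supply in terms of Pb becomes xs = -382 + 7(Pb + 62) = 52 + 7Pb. Setting this equal to demand: 1803.5 - 8.5Pb = 52 + 7Pb, so Pb = 113.
Sellers receive Ps = 113 + 62 = 175; x' = 1803.5 − 8.5·113 = 843.

x' = 843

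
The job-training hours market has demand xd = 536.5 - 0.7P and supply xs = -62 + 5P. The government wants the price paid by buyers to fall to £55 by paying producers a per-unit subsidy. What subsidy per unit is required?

Required subsidy s = £57 per unit

At a buyer price of 55, quantity demanded is 536.5 − 0.7·55 = 498.
Sellers supply 498 only when they receive Ps with -62 + 5·Ps = 498, i.e. Ps = 112.
s = Ps − Pb = 112 − 55 = 57.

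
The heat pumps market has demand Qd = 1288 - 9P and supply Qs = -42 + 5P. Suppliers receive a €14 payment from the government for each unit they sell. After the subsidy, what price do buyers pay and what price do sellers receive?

Buyers pay €90; sellers receive €104

Pre-subsidy: 1288 - 9P = -42 + 5P gives P* = 95, Q* = 433.
With the subsidy, sellers receive Ps = Pb + 14 for each unit, where Pb is the price buyers pay.
Supply in terms of Pb becomes Qs = -42 + 5(Pb + 14) = 28 + 5Pb. Setting this equal to demand: 1288 - 9Pb = 28 + 5Pb, so Pb = 90.
Sellers receive Ps = 90 + 14 = 104; Q' = 1288 − 9·90 = 478.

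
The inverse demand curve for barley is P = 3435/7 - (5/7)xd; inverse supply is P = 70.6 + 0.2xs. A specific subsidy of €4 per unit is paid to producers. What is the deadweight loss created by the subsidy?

Deadweight loss = €8.75

Pre-subsidy: 3435/7 - (5/7)x = 70.6 + 0.2x gives x* = 459.5 and P* = 162.5.
With the subsidy, sellers receive Ps = Pb + 4 for each unit, where Pb is the price buyers pay.
On the curves, Pb = 3435/7 - (5/7)x and Ps = 70.6 + 0.2x; the wedge Ps − Pb = 4 gives 70.6 + 0.2x − (3435/7 - (5/7)x) = 4, so x' = 463.875.
Then Pb = 3435/7 − (5/7)·463.875 = 159.375 and Ps = 70.6 + 0.2·463.875 = 163.375.
The subsidy expands output by 463.875 − 459.5 = 4.375 past the efficient level; on those units the gap between marginal cost and willingness to pay runs from 0 up to 4.
DWL = ½ × 4 × 4.375 = 8.75.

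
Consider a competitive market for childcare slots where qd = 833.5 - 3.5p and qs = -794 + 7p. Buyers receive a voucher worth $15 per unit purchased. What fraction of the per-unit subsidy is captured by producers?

Producer share = 1/3

Pre-subsidy: 833.5 - 3.5p = -794 + 7p gives p* = 155, q* = 291.
With the rebate, buyers effectively pay pb = ps − 15, where ps is the price sellers receive.
Demand in terms of ps becomes qd = 833.5 − 3.5(ps − 15) = 886 - 3.5ps. Setting this equal to supply: 886 - 3.5ps = -794 + 7ps, so ps = 160.
Buyers pay pb = 160 − 15 = 145; q' = -794 + 7·160 = 326.
Buyers' price falls by p* − pb = 155 − 145 = 10; sellers' price rises by ps − p* = 160 − 155 = 5.
So producers capture 5/15 = 1/3 of each unit of subsidy.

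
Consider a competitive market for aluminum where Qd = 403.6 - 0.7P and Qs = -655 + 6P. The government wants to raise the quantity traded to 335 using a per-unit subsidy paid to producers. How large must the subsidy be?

Required subsidy s = 67 per unit

At Q = 335, invert demand for the buyer price: Pb = (403.6 − 335)/0.7 = 98; invert supply for the seller price: Ps = (335 − (-655))/6 = 165.
The subsidy must fill the gap: s = Ps − Pb = 165 − 98 = 67.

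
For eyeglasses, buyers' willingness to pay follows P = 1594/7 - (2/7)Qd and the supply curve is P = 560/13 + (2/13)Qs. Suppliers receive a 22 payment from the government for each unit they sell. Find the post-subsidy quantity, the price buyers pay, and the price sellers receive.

Q' = 470.1; buyers pay 93.4; sellers receive 115.4

Pre-subsidy: 1594/7 - (2/7)Q = 560/13 + (2/13)Q gives Q* = 420.05 and P* = 107.7.
With the subsidy, sellers receive Ps = Pb + 22 for each unit, where Pb is the price buyers pay.
On the curves, Pb = 1594/7 - (2/7)Q and Ps = 560/13 + (2/13)Q; the wedge Ps − Pb = 22 gives 560/13 + (2/13)Q − (1594/7 - (2/7)Q) = 22, so Q' = 470.1.
Then Pb = 1594/7 − (2/7)·470.1 = 93.4 and Ps = 560/13 + (2/13)·470.1 = 115.4.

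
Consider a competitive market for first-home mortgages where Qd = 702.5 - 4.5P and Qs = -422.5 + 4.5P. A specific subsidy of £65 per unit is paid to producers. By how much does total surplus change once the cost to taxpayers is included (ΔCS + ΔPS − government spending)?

Pre-subsidy: 702.5 - 4.5P = -422.5 + 4.5P gives P* = 125, Q* = 140.
With the subsidy, sellers receive Ps = Pb + 65 for each unit, where Pb is the price buyers pay.
Supply in terms of Pb becomes Qs = -422.5 + 4.5(Pb + 65) = -130 + 4.5Pb. Setting this equal to demand: 702.5 - 4.5Pb = -130 + 4.5Pb, so Pb = 92.5.
Sellers receive Ps = 92.5 + 65 = 157.5; Q' = 702.5 − 4.5·92.5 = 286.25.
ΔCS = ½(140 + 286.25)(125 − 92.5) = 6926.5625; ΔPS = ½(140 + 286.25)(157.5 − 125) = 6926.5625.
Government spending = 65 × 286.25 = 18606.25.
Net change = 6926.5625 + 6926.5625 − 18606.25 = -4753.125. The loss equals the DWL triangle ½·65·146.25.

Net change in total surplus = -£4753.125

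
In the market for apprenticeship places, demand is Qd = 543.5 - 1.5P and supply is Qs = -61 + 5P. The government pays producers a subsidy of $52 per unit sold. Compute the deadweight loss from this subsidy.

Pre-subsidy: 543.5 - 1.5P = -61 + 5P gives P* = 93, Q* = 404.
With the subsidy, sellers receive Ps = Pb + 52 for each unit, where Pb is the price buyers pay.
Supply in terms of Pb becomes Qs = -61 + 5(Pb + 52) = 199 + 5Pb. Setting this equal to demand: 543.5 - 1.5Pb = 199 + 5Pb, so Pb = 53.
Sellers receive Ps = 53 + 52 = 105; Q' = 543.5 − 1.5·53 = 464.
The subsidy expands output by 464 − 404 = 60 past the efficient level; on those units the gap between marginal cost and willingness to pay runs from 0 up to 52.
DWL = ½ × 52 × 60 = 1560.

Deadweight loss = $1560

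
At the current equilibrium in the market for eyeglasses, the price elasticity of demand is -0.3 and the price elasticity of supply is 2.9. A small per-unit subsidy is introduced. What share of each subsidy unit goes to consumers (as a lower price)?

Consumer share = 0.90625

For a small subsidy around the equilibrium, the benefit split depends on the relative slopes, which at a point are proportional to the elasticities.
Buyer share = εs/(εs + |εd|) = 2.9/(2.9 + 0.3) = 0.90625; seller share = |εd|/(εs + |εd|) = 0.09375.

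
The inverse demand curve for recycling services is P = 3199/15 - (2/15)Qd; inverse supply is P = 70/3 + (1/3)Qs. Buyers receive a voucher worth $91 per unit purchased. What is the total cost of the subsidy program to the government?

Pre-subsidy: 3199/15 - (2/15)Q = 70/3 + (1/3)Q gives Q* = 407 and P* = 159.
With the rebate, buyers effectively pay Pb = Ps − 91, where Ps is the price sellers receive.
On the curves, Pb = 3199/15 - (2/15)Q and Ps = 70/3 + (1/3)Q; the wedge Ps − Pb = 91 gives 70/3 + (1/3)Q − (3199/15 - (2/15)Q) = 91, so Q' = 602.
Then Pb = 3199/15 − (2/15)·602 = 133 and Ps = 70/3 + (1/3)·602 = 224.
Government outlay = subsidy × quantity = 91 × 602 = 54782.

Government cost = $54782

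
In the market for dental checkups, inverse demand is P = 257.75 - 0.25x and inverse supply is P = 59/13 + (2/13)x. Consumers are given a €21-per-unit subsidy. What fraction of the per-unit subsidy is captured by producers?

Pre-subsidy: 257.75 - 0.25x = 59/13 + (2/13)x gives x* = 627 and P* = 101.
With the rebate, buyers effectively pay Pb = Ps − 21, where Ps is the price sellers receive.
On the curves, Pb = 257.75 - 0.25x and Ps = 59/13 + (2/13)x; the wedge Ps − Pb = 21 gives 59/13 + (2/13)x − (257.75 - 0.25x) = 21, so x' = 679.
Then Pb = 257.75 − 0.25·679 = 88 and Ps = 59/13 + (2/13)·679 = 109.
Buyers' price falls by P* − Pb = 101 − 88 = 13; sellers' price rises by Ps − P* = 109 − 101 = 8.
So producers capture 8/21 = 8/21 of each unit of subsidy.

Producer share = 8/21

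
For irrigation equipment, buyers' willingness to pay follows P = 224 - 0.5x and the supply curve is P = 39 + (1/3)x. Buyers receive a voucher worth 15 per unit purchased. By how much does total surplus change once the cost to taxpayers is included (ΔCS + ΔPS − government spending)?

Pre-subsidy: 224 - 0.5x = 39 + (1/3)x gives x* = 222 and P* = 113.
With the rebate, buyers effectively pay Pb = Ps − 15, where Ps is the price sellers receive.
On the curves, Pb = 224 - 0.5x and Ps = 39 + (1/3)x; the wedge Ps − Pb = 15 gives 39 + (1/3)x − (224 - 0.5x) = 15, so x' = 240.
Then Pb = 224 − 0.5·240 = 104 and Ps = 39 + (1/3)·240 = 119.
ΔCS = ½(222 + 240)(113 − 104) = 2079; ΔPS = ½(222 + 240)(119 − 113) = 1386.
Government spending = 15 × 240 = 3600.
Net change = 2079 + 1386 − 3600 = -135. The loss equals the DWL triangle ½·15·18.

Net change in total surplus = -135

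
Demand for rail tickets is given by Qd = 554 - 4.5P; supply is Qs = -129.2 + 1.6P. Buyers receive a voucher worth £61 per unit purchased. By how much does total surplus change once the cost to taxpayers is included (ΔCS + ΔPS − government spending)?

Net change in total surplus = -£2196

Pre-subsidy: 554 - 4.5P = -129.2 + 1.6P gives P* = 112, Q* = 50.
With the rebate, buyers effectively pay Pb = Ps − 61, where Ps is the price sellers receive.
Demand in terms of Ps becomes Qd = 554 − 4.5(Ps − 61) = 828.5 - 4.5Ps. Setting this equal to supply: 828.5 - 4.5Ps = -129.2 + 1.6Ps, so Ps = 157.
Buyers pay Pb = 157 − 61 = 96; Q' = -129.2 + 1.6·157 = 122.
ΔCS = ½(50 + 122)(112 − 96) = 1376; ΔPS = ½(50 + 122)(157 − 112) = 3870.
Government spending = 61 × 122 = 7442.
Net change = 1376 + 3870 − 7442 = -2196. The loss equals the DWL triangle ½·61·72.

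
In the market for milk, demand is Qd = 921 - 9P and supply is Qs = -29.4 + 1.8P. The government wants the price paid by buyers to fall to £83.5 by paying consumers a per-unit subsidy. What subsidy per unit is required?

At a buyer price of 83.5, quantity demanded is 921 − 9·83.5 = 169.5.
Sellers supply 169.5 only when they receive Ps with -29.4 + 1.8·Ps = 169.5, i.e. Ps = 110.5.
s = Ps − Pb = 110.5 − 83.5 = 27.

Required subsidy s = £27 per unit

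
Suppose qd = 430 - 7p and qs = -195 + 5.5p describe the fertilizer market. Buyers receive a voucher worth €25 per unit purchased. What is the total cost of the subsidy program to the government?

Government cost = €3925

Pre-subsidy: 430 - 7p = -195 + 5.5p gives p* = 50, q* = 80.
With the rebate, buyers effectively pay pb = ps − 25, where ps is the price sellers receive.
Demand in terms of ps becomes qd = 430 − 7(ps − 25) = 605 - 7ps. Setting this equal to supply: 605 - 7ps = -195 + 5.5ps, so ps = 64.
Buyers pay pb = 64 − 25 = 39; q' = -195 + 5.5·64 = 157.
Government outlay = subsidy × quantity = 25 × 157 = 3925.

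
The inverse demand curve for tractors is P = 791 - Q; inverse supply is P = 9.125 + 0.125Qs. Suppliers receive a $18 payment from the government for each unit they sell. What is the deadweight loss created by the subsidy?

Pre-subsidy: 791 - Q = 9.125 + 0.125Q gives Q* = 695 and P* = 96.
With the subsidy, sellers receive Ps = Pb + 18 for each unit, where Pb is the price buyers pay.
On the curves, Pb = 791 - Q and Ps = 9.125 + 0.125Q; the wedge Ps − Pb = 18 gives 9.125 + 0.125Q − (791 - Q) = 18, so Q' = 711.
Then Pb = 791 − 1·711 = 80 and Ps = 9.125 + 0.125·711 = 98.
The subsidy expands output by 711 − 695 = 16 past the efficient level; on those units the gap between marginal cost and willingness to pay runs from 0 up to 18.
DWL = ½ × 18 × 16 = 144.

Deadweight loss = $144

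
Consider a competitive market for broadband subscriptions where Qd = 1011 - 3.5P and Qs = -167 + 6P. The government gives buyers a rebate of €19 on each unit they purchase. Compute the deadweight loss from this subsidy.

Deadweight loss = €399

Pre-subsidy: 1011 - 3.5P = -167 + 6P gives P* = 124, Q* = 577.
With the rebate, buyers effectively pay Pb = Ps − 19, where Ps is the price sellers receive.
Demand in terms of Ps becomes Qd = 1011 − 3.5(Ps − 19) = 1077.5 - 3.5Ps. Setting this equal to supply: 1077.5 - 3.5Ps = -167 + 6Ps, so Ps = 131.
Buyers pay Pb = 131 − 19 = 112; Q' = -167 + 6·131 = 619.
The subsidy expands output by 619 − 577 = 42 past the efficient level; on those units the gap between marginal cost and willingness to pay runs from 0 up to 19.
DWL = ½ × 19 × 42 = 399.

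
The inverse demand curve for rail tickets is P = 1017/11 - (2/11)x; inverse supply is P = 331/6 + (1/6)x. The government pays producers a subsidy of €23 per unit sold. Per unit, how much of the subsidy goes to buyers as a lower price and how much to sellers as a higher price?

Buyers gain €12 per unit; sellers gain €11 per unit

Pre-subsidy: 1017/11 - (2/11)x = 331/6 + (1/6)x gives x* = 107 and P* = 73.
With the subsidy, sellers receive Ps = Pb + 23 for each unit, where Pb is the price buyers pay.
On the curves, Pb = 1017/11 - (2/11)x and Ps = 331/6 + (1/6)x; the wedge Ps − Pb = 23 gives 331/6 + (1/6)x − (1017/11 - (2/11)x) = 23, so x' = 173.
Then Pb = 1017/11 − (2/11)·173 = 61 and Ps = 331/6 + (1/6)·173 = 84.
Buyers' price falls by P* − Pb = 73 − 61 = 12; sellers' price rises by Ps − P* = 84 − 73 = 11.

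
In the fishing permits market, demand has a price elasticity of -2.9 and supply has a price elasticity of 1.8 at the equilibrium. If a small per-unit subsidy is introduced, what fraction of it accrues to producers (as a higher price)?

Producer share = 29/47

For a small subsidy around the equilibrium, the benefit split depends on the relative slopes, which at a point are proportional to the elasticities.
Buyer share = εs/(εs + |εd|) = 1.8/(1.8 + 2.9) = 18/47; seller share = |εd|/(εs + |εd|) = 29/47.
So producers capture 29/47 of the subsidy.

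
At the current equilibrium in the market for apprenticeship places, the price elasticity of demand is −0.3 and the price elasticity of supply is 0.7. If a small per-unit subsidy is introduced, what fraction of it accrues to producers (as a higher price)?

For a small subsidy around the equilibrium, the benefit split depends on the relative slopes, which at a point are proportional to the elasticities.
Buyer share = εs/(εs + |εd|) = 0.7/(0.7 + 0.3) = 0.7; seller share = |εd|/(εs + |εd|) = 0.3.
So producers capture 0.3 of the subsidy.

Producer share = 0.3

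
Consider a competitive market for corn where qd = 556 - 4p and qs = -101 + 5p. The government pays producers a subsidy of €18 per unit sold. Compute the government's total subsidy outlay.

Pre-subsidy: 556 - 4p = -101 + 5p gives p* = 73, q* = 264.
With the subsidy, sellers receive ps = pb + 18 for each unit, where pb is the price buyers pay.
Supply in terms of pb becomes qs = -101 + 5(pb + 18) = -11 + 5pb. Setting this equal to demand: 556 - 4pb = -11 + 5pb, so pb = 63.
Sellers receive ps = 63 + 18 = 81; q' = 556 − 4·63 = 304.
Government outlay = subsidy × quantity = 18 × 304 = 5472.

Government cost = €5472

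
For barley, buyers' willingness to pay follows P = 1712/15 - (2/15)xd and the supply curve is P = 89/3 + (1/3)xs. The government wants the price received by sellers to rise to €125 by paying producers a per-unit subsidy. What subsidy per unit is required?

Required subsidy s = €49 per unit

At a seller price of 125, quantity supplied is -89 + 3·125 = 286.
Buyers absorb 286 only when they pay Pb = 1712/15 − (2/15)·286 = 76.
s = Ps − Pb = 125 − 76 = 49.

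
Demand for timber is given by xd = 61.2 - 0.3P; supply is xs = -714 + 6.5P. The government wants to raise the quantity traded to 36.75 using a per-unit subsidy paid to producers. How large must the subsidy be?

At x = 36.75, invert demand for the buyer price: Pb = (61.2 − 36.75)/0.3 = 81.5; invert supply for the seller price: Ps = (36.75 − (-714))/6.5 = 115.5.
The subsidy must fill the gap: s = Ps − Pb = 115.5 − 81.5 = 34.

Required subsidy s = 34 per unit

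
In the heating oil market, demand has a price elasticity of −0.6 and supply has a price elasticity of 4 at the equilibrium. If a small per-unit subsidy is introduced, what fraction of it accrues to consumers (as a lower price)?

Consumer share = 20/23

For a small subsidy around the equilibrium, the benefit split depends on the relative slopes, which at a point are proportional to the elasticities.
Buyer share = εs/(εs + |εd|) = 4/(4 + 0.6) = 20/23; seller share = |εd|/(εs + |εd|) = 3/23.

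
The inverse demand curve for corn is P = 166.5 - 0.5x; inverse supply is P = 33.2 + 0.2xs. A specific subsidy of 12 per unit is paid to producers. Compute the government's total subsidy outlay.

Government cost = 17436/7

Pre-subsidy: 166.5 - 0.5x = 33.2 + 0.2x gives x* = 1333/7 and P* = 499/7.
With the subsidy, sellers receive Ps = Pb + 12 for each unit, where Pb is the price buyers pay.
On the curves, Pb = 166.5 - 0.5x and Ps = 33.2 + 0.2x; the wedge Ps − Pb = 12 gives 33.2 + 0.2x − (166.5 - 0.5x) = 12, so x' = 1453/7.
Then Pb = 166.5 − 0.5·(1453/7) = 439/7 and Ps = 33.2 + 0.2·(1453/7) = 523/7.
Government outlay = subsidy × quantity = 12 × 1453/7 = 17436/7.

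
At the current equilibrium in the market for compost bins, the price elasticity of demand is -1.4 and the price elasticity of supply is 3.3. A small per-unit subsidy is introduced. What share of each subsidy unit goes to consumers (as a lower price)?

Consumer share = 33/47

For a small subsidy around the equilibrium, the benefit split depends on the relative slopes, which at a point are proportional to the elasticities.
Buyer share = εs/(εs + |εd|) = 3.3/(3.3 + 1.4) = 33/47; seller share = |εd|/(εs + |εd|) = 14/47.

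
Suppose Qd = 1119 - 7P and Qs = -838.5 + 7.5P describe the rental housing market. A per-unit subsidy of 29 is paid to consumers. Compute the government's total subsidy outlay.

Government cost = 8091

Pre-subsidy: 1119 - 7P = -838.5 + 7.5P gives P* = 135, Q* = 174.
With the rebate, buyers effectively pay Pb = Ps − 29, where Ps is the price sellers receive.
Demand in terms of Ps becomes Qd = 1119 − 7(Ps − 29) = 1322 - 7Ps. Setting this equal to supply: 1322 - 7Ps = -838.5 + 7.5Ps, so Ps = 149.
Buyers pay Pb = 149 − 29 = 120; Q' = -838.5 + 7.5·149 = 279.
Government outlay = subsidy × quantity = 29 × 279 = 8091.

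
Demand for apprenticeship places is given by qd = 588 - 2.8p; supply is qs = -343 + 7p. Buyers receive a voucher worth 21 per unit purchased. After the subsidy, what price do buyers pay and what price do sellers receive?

Pre-subsidy: 588 - 2.8p = -343 + 7p gives p* = 95, q* = 322.
With the rebate, buyers effectively pay pb = ps − 21, where ps is the price sellers receive.
Demand in terms of ps becomes qd = 588 − 2.8(ps − 21) = 646.8 - 2.8ps. Setting this equal to supply: 646.8 - 2.8ps = -343 + 7ps, so ps = 101.
Buyers pay pb = 101 − 21 = 80; q' = -343 + 7·101 = 364.

Buyers pay 80; sellers receive 101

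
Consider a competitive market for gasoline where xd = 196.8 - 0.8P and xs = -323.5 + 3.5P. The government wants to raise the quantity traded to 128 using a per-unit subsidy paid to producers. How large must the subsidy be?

Required subsidy s = 43 per unit

At x = 128, invert demand for the buyer price: Pb = (196.8 − 128)/0.8 = 86; invert supply for the seller price: Ps = (128 − (-323.5))/3.5 = 129.
The subsidy must fill the gap: s = Ps − Pb = 129 − 86 = 43.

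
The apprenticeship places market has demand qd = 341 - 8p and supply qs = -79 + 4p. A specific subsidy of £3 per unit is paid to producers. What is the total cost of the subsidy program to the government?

Government cost = £207

Pre-subsidy: 341 - 8p = -79 + 4p gives p* = 35, q* = 61.
With the subsidy, sellers receive ps = pb + 3 for each unit, where pb is the price buyers pay.
Supply in terms of pb becomes qs = -79 + 4(pb + 3) = -67 + 4pb. Setting this equal to demand: 341 - 8pb = -67 + 4pb, so pb = 34.
Sellers receive ps = 34 + 3 = 37; q' = 341 − 8·34 = 69.
Government outlay = subsidy × quantity = 3 × 69 = 207.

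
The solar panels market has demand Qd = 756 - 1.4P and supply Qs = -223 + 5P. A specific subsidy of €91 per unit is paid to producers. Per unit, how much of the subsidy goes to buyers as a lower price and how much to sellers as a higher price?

Pre-subsidy: 756 - 1.4P = -223 + 5P gives P* = 152.96875, Q* = 541.84375.
With the subsidy, sellers receive Ps = Pb + 91 for each unit, where Pb is the price buyers pay.
Supply in terms of Pb becomes Qs = -223 + 5(Pb + 91) = 232 + 5Pb. Setting this equal to demand: 756 - 1.4Pb = 232 + 5Pb, so Pb = 81.875.
Sellers receive Ps = 81.875 + 91 = 172.875; Q' = 756 − 1.4·81.875 = 641.375.
Buyers' price falls by P* − Pb = 152.96875 − 81.875 = 71.09375; sellers' price rises by Ps − P* = 172.875 − 152.96875 = 19.90625.

Buyers gain €71.09375 per unit; sellers gain €19.90625 per unit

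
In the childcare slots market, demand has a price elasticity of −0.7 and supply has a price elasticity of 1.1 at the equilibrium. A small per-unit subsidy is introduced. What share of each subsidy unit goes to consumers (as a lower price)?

For a small subsidy around the equilibrium, the benefit split depends on the relative slopes, which at a point are proportional to the elasticities.
Buyer share = εs/(εs + |εd|) = 1.1/(1.1 + 0.7) = 11/18; seller share = |εd|/(εs + |εd|) = 7/18.

Consumer share = 11/18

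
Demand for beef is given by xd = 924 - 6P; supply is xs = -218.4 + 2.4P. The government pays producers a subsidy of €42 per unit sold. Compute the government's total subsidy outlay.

Pre-subsidy: 924 - 6P = -218.4 + 2.4P gives P* = 136, x* = 108.
With the subsidy, sellers receive Ps = Pb + 42 for each unit, where Pb is the price buyers pay.
Supply in terms of Pb becomes xs = -218.4 + 2.4(Pb + 42) = -117.6 + 2.4Pb. Setting this equal to demand: 924 - 6Pb = -117.6 + 2.4Pb, so Pb = 124.
Sellers receive Ps = 124 + 42 = 166; x' = 924 − 6·124 = 180.
Government outlay = subsidy × quantity = 42 × 180 = 7560.

Government cost = €7560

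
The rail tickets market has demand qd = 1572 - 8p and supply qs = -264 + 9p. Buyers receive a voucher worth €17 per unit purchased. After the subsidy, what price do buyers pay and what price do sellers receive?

Buyers pay €99; sellers receive €116

Pre-subsidy: 1572 - 8p = -264 + 9p gives p* = 108, q* = 708.
With the rebate, buyers effectively pay pb = ps − 17, where ps is the price sellers receive.
Demand in terms of ps becomes qd = 1572 − 8(ps − 17) = 1708 - 8ps. Setting this equal to supply: 1708 - 8ps = -264 + 9ps, so ps = 116.
Buyers pay pb = 116 − 17 = 99; q' = -264 + 9·116 = 780.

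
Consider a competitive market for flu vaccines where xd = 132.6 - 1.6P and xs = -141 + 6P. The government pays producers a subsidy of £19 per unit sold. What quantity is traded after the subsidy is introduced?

x' = 99

Pre-subsidy: 132.6 - 1.6P = -141 + 6P gives P* = 36, x* = 75.
With the subsidy, sellers receive Ps = Pb + 19 for each unit, where Pb is the price buyers pay.
Supply in terms of Pb becomes xs = -141 + 6(Pb + 19) = -27 + 6Pb. Setting this equal to demand: 132.6 - 1.6Pb = -27 + 6Pb, so Pb = 21.
Sellers receive Ps = 21 + 19 = 40; x' = 132.6 − 1.6·21 = 99.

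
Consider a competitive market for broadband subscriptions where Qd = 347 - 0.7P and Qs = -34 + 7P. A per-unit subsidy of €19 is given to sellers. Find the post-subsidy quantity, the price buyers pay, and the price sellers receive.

Q' = 3569/11; buyers pay 2480/77; sellers receive 3943/77

Pre-subsidy: 347 - 0.7P = -34 + 7P gives P* = 3810/77, Q* = 3436/11.
With the subsidy, sellers receive Ps = Pb + 19 for each unit, where Pb is the price buyers pay.
Supply in terms of Pb becomes Qs = -34 + 7(Pb + 19) = 99 + 7Pb. Setting this equal to demand: 347 - 0.7Pb = 99 + 7Pb, so Pb = 2480/77.
Sellers receive Ps = 2480/77 + 19 = 3943/77; Q' = 347 − 0.7·(2480/77) = 3569/11.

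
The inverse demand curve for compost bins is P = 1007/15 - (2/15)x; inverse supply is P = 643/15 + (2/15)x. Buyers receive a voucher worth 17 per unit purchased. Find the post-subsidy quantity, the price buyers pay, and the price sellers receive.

Pre-subsidy: 1007/15 - (2/15)x = 643/15 + (2/15)x gives x* = 91 and P* = 55.
With the rebate, buyers effectively pay Pb = Ps − 17, where Ps is the price sellers receive.
On the curves, Pb = 1007/15 - (2/15)x and Ps = 643/15 + (2/15)x; the wedge Ps − Pb = 17 gives 643/15 + (2/15)x − (1007/15 - (2/15)x) = 17, so x' = 154.75.
Then Pb = 1007/15 − (2/15)·154.75 = 46.5 and Ps = 643/15 + (2/15)·154.75 = 63.5.

x' = 154.75; buyers pay 46.5; sellers receive 63.5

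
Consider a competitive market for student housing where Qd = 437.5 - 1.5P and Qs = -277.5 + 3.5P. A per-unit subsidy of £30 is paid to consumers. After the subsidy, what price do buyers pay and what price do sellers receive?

Pre-subsidy: 437.5 - 1.5P = -277.5 + 3.5P gives P* = 143, Q* = 223.
With the rebate, buyers effectively pay Pb = Ps − 30, where Ps is the price sellers receive.
Demand in terms of Ps becomes Qd = 437.5 − 1.5(Ps − 30) = 482.5 - 1.5Ps. Setting this equal to supply: 482.5 - 1.5Ps = -277.5 + 3.5Ps, so Ps = 152.
Buyers pay Pb = 152 − 30 = 122; Q' = -277.5 + 3.5·152 = 254.5.

Buyers pay £122; sellers receive £152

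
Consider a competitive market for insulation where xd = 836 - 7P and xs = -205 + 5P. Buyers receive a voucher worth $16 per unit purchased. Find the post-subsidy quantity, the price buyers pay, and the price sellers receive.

Pre-subsidy: 836 - 7P = -205 + 5P gives P* = 86.75, x* = 228.75.
With the rebate, buyers effectively pay Pb = Ps − 16, where Ps is the price sellers receive.
Demand in terms of Ps becomes xd = 836 − 7(Ps − 16) = 948 - 7Ps. Setting this equal to supply: 948 - 7Ps = -205 + 5Ps, so Ps = 1153/12.
Buyers pay Pb = 1153/12 − 16 = 961/12; x' = -205 + 5·(1153/12) = 3305/12.

x' = 3305/12; buyers pay 961/12; sellers receive 1153/12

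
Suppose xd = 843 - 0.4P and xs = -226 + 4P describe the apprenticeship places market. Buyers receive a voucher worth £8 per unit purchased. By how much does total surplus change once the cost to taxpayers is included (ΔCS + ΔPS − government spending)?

Net change in total surplus = -128/11

Pre-subsidy: 843 - 0.4P = -226 + 4P gives P* = 5345/22, x* = 8204/11.
With the rebate, buyers effectively pay Pb = Ps − 8, where Ps is the price sellers receive.
Demand in terms of Ps becomes xd = 843 − 0.4(Ps − 8) = 846.2 - 0.4Ps. Setting this equal to supply: 846.2 - 0.4Ps = -226 + 4Ps, so Ps = 5361/22.
Buyers pay Pb = 5361/22 − 8 = 5185/22; x' = -226 + 4·(5361/22) = 8236/11.
ΔCS = ½(8204/11 + 8236/11)(5345/22 − 5185/22) = 657600/121; ΔPS = ½(8204/11 + 8236/11)(5361/22 − 5345/22) = 65760/121.
Government spending = 8 × 8236/11 = 65888/11.
Net change = 657600/121 + 65760/121 − 65888/11 = -128/11. The loss equals the DWL triangle ½·8·32/11.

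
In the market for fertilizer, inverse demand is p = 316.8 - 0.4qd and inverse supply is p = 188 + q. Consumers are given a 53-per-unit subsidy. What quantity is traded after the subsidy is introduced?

Pre-subsidy: 316.8 - 0.4q = 188 + q gives q* = 92 and p* = 280.
With the rebate, buyers effectively pay pb = ps − 53, where ps is the price sellers receive.
On the curves, pb = 316.8 - 0.4q and ps = 188 + q; the wedge ps − pb = 53 gives 188 + q − (316.8 - 0.4q) = 53, so q' = 909/7.
Then pb = 316.8 − 0.4·(909/7) = 1854/7 and ps = 188 + 1·(909/7) = 2225/7.

q' = 909/7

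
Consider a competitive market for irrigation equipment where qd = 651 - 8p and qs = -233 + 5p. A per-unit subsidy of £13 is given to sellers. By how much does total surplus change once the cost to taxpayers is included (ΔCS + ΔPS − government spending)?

Pre-subsidy: 651 - 8p = -233 + 5p gives p* = 68, q* = 107.
With the subsidy, sellers receive ps = pb + 13 for each unit, where pb is the price buyers pay.
Supply in terms of pb becomes qs = -233 + 5(pb + 13) = -168 + 5pb. Setting this equal to demand: 651 - 8pb = -168 + 5pb, so pb = 63.
Sellers receive ps = 63 + 13 = 76; q' = 651 − 8·63 = 147.
ΔCS = ½(107 + 147)(68 − 63) = 635; ΔPS = ½(107 + 147)(76 − 68) = 1016.
Government spending = 13 × 147 = 1911.
Net change = 635 + 1016 − 1911 = -260. The loss equals the DWL triangle ½·13·40.

Net change in total surplus = -£260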